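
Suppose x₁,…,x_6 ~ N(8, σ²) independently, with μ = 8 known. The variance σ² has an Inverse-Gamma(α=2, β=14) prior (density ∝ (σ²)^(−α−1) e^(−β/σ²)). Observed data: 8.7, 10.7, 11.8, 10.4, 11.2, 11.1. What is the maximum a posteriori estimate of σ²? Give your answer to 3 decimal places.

σ̂²_MAP = 6.319

Sum of squared deviations about the known mean: SS = (8.7−8)² + (10.7−8)² + (11.8−8)² + (10.4−8)² + (11.2−8)² + (11.1−8)² = 47.83.
The Normal likelihood contributes (σ²)^(−n/2) exp(−SS/(2σ²)), so the posterior is Inverse-Gamma(α + n/2, β + SS/2) = Inverse-Gamma(5, 37.915).
The mode of Inverse-Gamma(a, b) is b/(a+1) = 37.915/6 ≈ 6.319.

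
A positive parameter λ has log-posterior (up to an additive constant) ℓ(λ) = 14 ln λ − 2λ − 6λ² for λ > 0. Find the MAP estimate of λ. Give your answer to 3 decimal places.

ℓ'(λ) = 14/λ − 2 − 12λ. Setting this to zero and multiplying by λ: 12λ² + 2λ − 14 = 0.
λ = (−2 + √(2² + 4·12·14)) / (2·12) = (−2 + √676) / 24 = (−2 + 26)/24 = 1.
ℓ''(λ) = −14/λ² − 12 < 0, confirming a maximum.

λ̂_MAP = 1.000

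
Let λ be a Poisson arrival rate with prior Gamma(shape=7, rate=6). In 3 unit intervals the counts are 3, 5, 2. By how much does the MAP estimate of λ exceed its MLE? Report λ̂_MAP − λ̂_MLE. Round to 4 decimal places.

Σxᵢ = 10. Posterior is Gamma(17, 9); MAP = (17−1)/9 = 16/9 ≈ 1.77778.
MLE = x̄ = 10/3 ≈ 3.33333.
Difference = 16/9 − 10/3 = -14/9 ≈ -1.5556.

MAP − MLE = -1.5556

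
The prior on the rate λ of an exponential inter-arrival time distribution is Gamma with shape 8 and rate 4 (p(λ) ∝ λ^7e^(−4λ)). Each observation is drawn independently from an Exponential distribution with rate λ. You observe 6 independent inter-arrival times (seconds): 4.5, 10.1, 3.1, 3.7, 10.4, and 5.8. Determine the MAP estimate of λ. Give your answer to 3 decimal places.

λ̂_MAP = 0.313

The Exponential(rate=λ) likelihood is ∝ λ^n e^(−λΣtᵢ). Here n = 6 and Σtᵢ = 4.5 + 10.1 + 3.1 + 3.7 + 10.4 + 5.8 = 37.6.
Posterior ∝ λ^7e^(−4λ) · λ^6e^(−37.6λ) = λ^13e^(−41.6λ), i.e. Gamma(14, 41.6).
Mode = (a−1)/b = 13/41.6 ≈ 0.313.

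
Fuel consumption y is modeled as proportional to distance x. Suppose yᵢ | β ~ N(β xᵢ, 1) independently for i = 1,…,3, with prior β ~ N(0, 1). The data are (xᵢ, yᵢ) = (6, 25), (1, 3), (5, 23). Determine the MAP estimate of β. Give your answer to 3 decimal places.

log p(β | y) = −Σ(yᵢ − βxᵢ)²/(2·1) − β²/(2·1) + const.
Setting the derivative to zero: Σxᵢ(yᵢ − βxᵢ)/1 − β/1 = 0, so β = Σxᵢyᵢ / (Σxᵢ² + σ²/τ²).
Σxᵢyᵢ = 6·25 + 1·3 + 5·23 = 268; Σxᵢ² = 62; σ²/τ² = 1.
β̂_MAP = 268 / (62 + 1) = 268/63 ≈ 4.254.

β̂_MAP = 4.254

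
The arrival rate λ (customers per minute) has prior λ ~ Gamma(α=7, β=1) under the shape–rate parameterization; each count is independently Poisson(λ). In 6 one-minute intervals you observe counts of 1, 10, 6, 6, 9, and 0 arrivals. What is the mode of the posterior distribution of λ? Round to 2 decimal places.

λ̂_MAP = 5.43

Σxᵢ = 1+10+6+6+9+0 = 32, with n = 6.
Posterior ∝ λ^6e^(−1λ) · λ^32e^(−6λ) = λ^38e^(−7λ), i.e. Gamma(shape=39, rate=7).
The mode of a Gamma(a, b) with a ≥ 1 (shape–rate) is (a−1)/b = 38/7 ≈ 5.43.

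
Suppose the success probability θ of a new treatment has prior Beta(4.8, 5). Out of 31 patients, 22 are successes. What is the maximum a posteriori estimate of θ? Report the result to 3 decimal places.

θ̂_MAP = 0.665

Prior: Beta(4.8, 5).
Data: 22 successes in 31 trials. The binomial likelihood contributes θ^22(1−θ)^9, so the posterior is Beta(4.8+22, 5+9) = Beta(26.8, 14).
For Beta(a, b) with a, b > 1 the mode is (a−1)/(a+b−2) = 25.8/38.8 ≈ 0.665.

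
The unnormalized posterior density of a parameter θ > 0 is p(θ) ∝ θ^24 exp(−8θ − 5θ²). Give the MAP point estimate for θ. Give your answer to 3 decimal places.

ℓ'(θ) = 24/θ − 8 − 10θ. Setting this to zero and multiplying by θ: 10θ² + 8θ − 24 = 0.
θ = (−8 + √(8² + 4·10·24)) / (2·10) = (−8 + √1024) / 20 = (−8 + 32)/20 = 6/5.
ℓ''(θ) = −24/θ² − 10 < 0, confirming a maximum.

θ̂_MAP = 1.200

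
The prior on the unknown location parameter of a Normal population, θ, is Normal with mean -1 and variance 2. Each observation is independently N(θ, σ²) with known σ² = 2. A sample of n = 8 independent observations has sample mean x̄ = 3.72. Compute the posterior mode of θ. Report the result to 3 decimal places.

θ̂_MAP = 3.196

n = 8, x̄ = 3.72.
For a Normal prior and Normal likelihood with known variance, the posterior is Normal; its mode equals its mean, the precision-weighted average.
Prior precision 1/σ₀² = 1/2 = 0.5; data precision n/σ² = 8/2 = 4.
θ̂ = (0.5·(-1) + 4·3.72) / (0.5 + 4) = 14.38/4.5 = 719/225 ≈ 3.196.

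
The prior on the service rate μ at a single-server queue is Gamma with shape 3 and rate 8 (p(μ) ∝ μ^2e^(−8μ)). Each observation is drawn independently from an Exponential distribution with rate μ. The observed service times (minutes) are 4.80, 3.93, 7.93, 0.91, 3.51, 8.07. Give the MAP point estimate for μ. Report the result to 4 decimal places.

The Exponential(rate=μ) likelihood is ∝ μ^n e^(−μΣtᵢ). Here n = 6 and Σtᵢ = 4.80 + 3.93 + 7.93 + 0.91 + 3.51 + 8.07 = 29.15.
Posterior ∝ μ^2e^(−8μ) · μ^6e^(−29.15μ) = μ^8e^(−37.15μ), i.e. Gamma(9, 37.15).
Mode = (a−1)/b = 8/37.15 ≈ 0.2153.

μ̂_MAP = 0.2153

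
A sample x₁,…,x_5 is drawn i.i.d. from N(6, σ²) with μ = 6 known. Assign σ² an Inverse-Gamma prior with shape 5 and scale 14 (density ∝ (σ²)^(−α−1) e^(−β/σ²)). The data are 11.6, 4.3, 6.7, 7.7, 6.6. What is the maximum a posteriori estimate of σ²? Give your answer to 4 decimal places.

Sum of squared deviations about the known mean: SS = (11.6−6)² + (4.3−6)² + (6.7−6)² + (7.7−6)² + (6.6−6)² = 37.99.
The Normal likelihood contributes (σ²)^(−n/2) exp(−SS/(2σ²)), so the posterior is Inverse-Gamma(α + n/2, β + SS/2) = Inverse-Gamma(7.5, 32.995).
The mode of Inverse-Gamma(a, b) is b/(a+1) = 32.995/8.5 ≈ 3.8818.

σ̂²_MAP = 3.8818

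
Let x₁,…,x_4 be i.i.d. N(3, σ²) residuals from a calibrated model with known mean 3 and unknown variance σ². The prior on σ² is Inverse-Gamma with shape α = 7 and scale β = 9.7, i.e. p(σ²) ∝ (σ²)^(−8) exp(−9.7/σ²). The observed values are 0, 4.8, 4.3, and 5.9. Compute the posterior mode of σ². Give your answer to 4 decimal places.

σ̂²_MAP = 2.0870

Sum of squared deviations about the known mean: SS = (0−3)² + (4.8−3)² + (4.3−3)² + (5.9−3)² = 22.34.
The Normal likelihood contributes (σ²)^(−n/2) exp(−SS/(2σ²)), so the posterior is Inverse-Gamma(α + n/2, β + SS/2) = Inverse-Gamma(9, 20.87).
The mode of Inverse-Gamma(a, b) is b/(a+1) = 20.87/10 ≈ 2.0870.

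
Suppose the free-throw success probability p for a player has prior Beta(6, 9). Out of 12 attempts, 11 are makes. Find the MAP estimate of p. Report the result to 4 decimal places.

p̂_MAP = 0.6400

Prior: Beta(6, 9).
Data: 11 successes in 12 trials. The binomial likelihood contributes p^11(1−p)^1, so the posterior is Beta(6+11, 9+1) = Beta(17, 10).
For Beta(a, b) with a, b > 1 the mode is (a−1)/(a+b−2) = 16/25 ≈ 0.6400.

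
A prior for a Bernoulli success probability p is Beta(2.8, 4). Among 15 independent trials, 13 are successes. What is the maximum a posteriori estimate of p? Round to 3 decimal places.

Prior: Beta(2.8, 4).
Data: 13 successes in 15 trials. The binomial likelihood contributes p^13(1−p)^2, so the posterior is Beta(2.8+13, 4+2) = Beta(15.8, 6).
For Beta(a, b) with a, b > 1 the mode is (a−1)/(a+b−2) = 14.8/19.8 ≈ 0.747.

p̂_MAP = 0.747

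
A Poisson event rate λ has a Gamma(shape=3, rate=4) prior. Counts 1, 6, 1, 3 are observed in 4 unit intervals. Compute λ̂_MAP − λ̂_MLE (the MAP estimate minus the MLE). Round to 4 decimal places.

MAP − MLE = -1.1250

Σxᵢ = 11. Posterior is Gamma(14, 8); MAP = (14−1)/8 = 13/8 ≈ 1.62500.
MLE = x̄ = 11/4 ≈ 2.75000.
Difference = 13/8 − 11/4 = -9/8 ≈ -1.1250.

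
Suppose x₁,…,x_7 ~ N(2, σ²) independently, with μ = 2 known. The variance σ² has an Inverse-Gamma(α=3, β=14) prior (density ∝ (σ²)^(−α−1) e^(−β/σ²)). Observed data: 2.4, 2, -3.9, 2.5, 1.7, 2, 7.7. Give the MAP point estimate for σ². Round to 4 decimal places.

σ̂²_MAP = 6.3867

Sum of squared deviations about the known mean: SS = (2.4−2)² + (2−2)² + (-3.9−2)² + (2.5−2)² + (1.7−2)² + (2−2)² + (7.7−2)² = 67.8.
The Normal likelihood contributes (σ²)^(−n/2) exp(−SS/(2σ²)), so the posterior is Inverse-Gamma(α + n/2, β + SS/2) = Inverse-Gamma(6.5, 47.9).
The mode of Inverse-Gamma(a, b) is b/(a+1) = 47.9/7.5 ≈ 6.3867.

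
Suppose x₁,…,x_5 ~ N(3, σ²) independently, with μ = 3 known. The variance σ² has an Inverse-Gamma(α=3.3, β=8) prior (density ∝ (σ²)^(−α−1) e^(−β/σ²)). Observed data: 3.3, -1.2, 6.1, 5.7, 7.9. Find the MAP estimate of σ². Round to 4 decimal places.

σ̂²_MAP = 5.4882

Sum of squared deviations about the known mean: SS = (3.3−3)² + (-1.2−3)² + (6.1−3)² + (5.7−3)² + (7.9−3)² = 58.64.
The Normal likelihood contributes (σ²)^(−n/2) exp(−SS/(2σ²)), so the posterior is Inverse-Gamma(α + n/2, β + SS/2) = Inverse-Gamma(5.8, 37.32).
The mode of Inverse-Gamma(a, b) is b/(a+1) = 37.32/6.8 ≈ 5.4882.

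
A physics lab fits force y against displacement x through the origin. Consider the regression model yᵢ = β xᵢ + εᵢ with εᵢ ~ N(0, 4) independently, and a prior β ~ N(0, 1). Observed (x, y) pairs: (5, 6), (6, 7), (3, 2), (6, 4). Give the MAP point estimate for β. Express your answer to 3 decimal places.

log p(β | y) = −Σ(yᵢ − βxᵢ)²/(2·4) − β²/(2·1) + const.
Setting the derivative to zero: Σxᵢ(yᵢ − βxᵢ)/4 − β/1 = 0, so β = Σxᵢyᵢ / (Σxᵢ² + σ²/τ²).
Σxᵢyᵢ = 5·6 + 6·7 + 3·2 + 6·4 = 102; Σxᵢ² = 106; σ²/τ² = 4.
β̂_MAP = 102 / (106 + 4) = 102/110 ≈ 0.927.

β̂_MAP = 0.927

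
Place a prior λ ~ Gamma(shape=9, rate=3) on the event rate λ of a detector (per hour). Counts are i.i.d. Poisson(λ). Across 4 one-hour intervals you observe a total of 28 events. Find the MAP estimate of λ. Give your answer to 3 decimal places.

Σxᵢ = 28, n = 4.
Posterior ∝ λ^8e^(−3λ) · λ^28e^(−4λ) = λ^36e^(−7λ), i.e. Gamma(shape=37, rate=7).
The mode of a Gamma(a, b) with a ≥ 1 (shape–rate) is (a−1)/b = 36/7 ≈ 5.143.

λ̂_MAP = 5.143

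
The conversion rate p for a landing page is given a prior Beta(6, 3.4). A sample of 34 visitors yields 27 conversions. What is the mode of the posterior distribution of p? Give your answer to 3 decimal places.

Prior: Beta(6, 3.4).
Data: 27 successes in 34 trials. The binomial likelihood contributes p^27(1−p)^7, so the posterior is Beta(6+27, 3.4+7) = Beta(33, 10.4).
For Beta(a, b) with a, b > 1 the mode is (a−1)/(a+b−2) = 32/41.4 ≈ 0.773.

p̂_MAP = 0.773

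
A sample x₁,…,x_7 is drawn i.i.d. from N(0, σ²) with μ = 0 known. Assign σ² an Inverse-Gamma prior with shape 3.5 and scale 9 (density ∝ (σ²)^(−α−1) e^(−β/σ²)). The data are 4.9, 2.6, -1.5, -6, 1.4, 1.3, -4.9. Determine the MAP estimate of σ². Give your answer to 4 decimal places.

σ̂²_MAP = 7.1675

Sum of squared deviations about the known mean: SS = (4.9−0)² + (2.6−0)² + (-1.5−0)² + (-6−0)² + (1.4−0)² + (1.3−0)² + (-4.9−0)² = 96.68.
The Normal likelihood contributes (σ²)^(−n/2) exp(−SS/(2σ²)), so the posterior is Inverse-Gamma(α + n/2, β + SS/2) = Inverse-Gamma(7, 57.34).
The mode of Inverse-Gamma(a, b) is b/(a+1) = 57.34/8 ≈ 7.1675.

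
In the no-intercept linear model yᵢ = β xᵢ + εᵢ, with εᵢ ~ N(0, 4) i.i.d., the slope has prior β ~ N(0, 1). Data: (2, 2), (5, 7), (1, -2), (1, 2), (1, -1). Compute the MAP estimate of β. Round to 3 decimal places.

β̂_MAP = 1.056

log p(β | y) = −Σ(yᵢ − βxᵢ)²/(2·4) − β²/(2·1) + const.
Setting the derivative to zero: Σxᵢ(yᵢ − βxᵢ)/4 − β/1 = 0, so β = Σxᵢyᵢ / (Σxᵢ² + σ²/τ²).
Σxᵢyᵢ = 2·2 + 5·7 + 1·(-2) + 1·2 + 1·(-1) = 38; Σxᵢ² = 32; σ²/τ² = 4.
β̂_MAP = 38 / (32 + 4) = 38/36 ≈ 1.056.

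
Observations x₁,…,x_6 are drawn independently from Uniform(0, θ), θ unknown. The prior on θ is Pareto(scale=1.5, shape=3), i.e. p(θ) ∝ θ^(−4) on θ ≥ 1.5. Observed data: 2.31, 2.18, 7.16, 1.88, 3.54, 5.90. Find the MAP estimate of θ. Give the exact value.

θ̂_MAP = 7.16

The Uniform(0, θ) likelihood is θ^(−n) for θ ≥ max(xᵢ), zero otherwise. Here max(xᵢ) = 7.16.
Posterior ∝ θ^(−4) · θ^(−6) = θ^(−10) on θ ≥ max(1.5, 7.16) = 7.16.
This density is strictly decreasing in θ, so the posterior mode lies at the lower boundary of the support.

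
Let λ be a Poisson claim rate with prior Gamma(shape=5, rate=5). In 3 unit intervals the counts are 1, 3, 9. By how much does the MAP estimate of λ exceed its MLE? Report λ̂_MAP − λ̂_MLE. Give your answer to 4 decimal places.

Σxᵢ = 13. Posterior is Gamma(18, 8); MAP = (18−1)/8 = 17/8 ≈ 2.12500.
MLE = x̄ = 13/3 ≈ 4.33333.
Difference = 17/8 − 13/3 = -53/24 ≈ -2.2083.

MAP − MLE = -2.2083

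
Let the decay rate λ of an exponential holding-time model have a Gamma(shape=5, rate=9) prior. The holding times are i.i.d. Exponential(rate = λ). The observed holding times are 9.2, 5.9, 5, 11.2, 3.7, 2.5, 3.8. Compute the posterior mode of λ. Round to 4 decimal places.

λ̂_MAP = 0.2187

The Exponential(rate=λ) likelihood is ∝ λ^n e^(−λΣtᵢ). Here n = 7 and Σtᵢ = 9.2 + 5.9 + 5 + 11.2 + 3.7 + 2.5 + 3.8 = 41.3.
Posterior ∝ λ^4e^(−9λ) · λ^7e^(−41.3λ) = λ^11e^(−50.3λ), i.e. Gamma(12, 50.3).
Mode = (a−1)/b = 11/50.3 ≈ 0.2187.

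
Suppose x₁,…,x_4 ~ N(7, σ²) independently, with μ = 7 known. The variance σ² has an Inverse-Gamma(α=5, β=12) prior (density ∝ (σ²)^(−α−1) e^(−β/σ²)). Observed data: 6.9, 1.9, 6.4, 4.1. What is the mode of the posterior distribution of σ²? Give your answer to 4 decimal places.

Sum of squared deviations about the known mean: SS = (6.9−7)² + (1.9−7)² + (6.4−7)² + (4.1−7)² = 34.79.
The Normal likelihood contributes (σ²)^(−n/2) exp(−SS/(2σ²)), so the posterior is Inverse-Gamma(α + n/2, β + SS/2) = Inverse-Gamma(7, 29.395).
The mode of Inverse-Gamma(a, b) is b/(a+1) = 29.395/8 ≈ 3.6744.

σ̂²_MAP = 3.6744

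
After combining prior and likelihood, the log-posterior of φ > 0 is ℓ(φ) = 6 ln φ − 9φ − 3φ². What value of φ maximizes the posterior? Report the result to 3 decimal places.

φ̂_MAP = 0.500

ℓ'(φ) = 6/φ − 9 − 6φ. Setting this to zero and multiplying by φ: 6φ² + 9φ − 6 = 0.
φ = (−9 + √(9² + 4·6·6)) / (2·6) = (−9 + √225) / 12 = (−9 + 15)/12 = 1/2.
ℓ''(φ) = −6/φ² − 6 < 0, confirming a maximum.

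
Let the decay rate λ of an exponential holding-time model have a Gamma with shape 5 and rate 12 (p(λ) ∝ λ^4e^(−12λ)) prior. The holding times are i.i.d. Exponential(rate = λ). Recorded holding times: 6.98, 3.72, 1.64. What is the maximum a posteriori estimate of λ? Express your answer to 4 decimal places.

The Exponential(rate=λ) likelihood is ∝ λ^n e^(−λΣtᵢ). Here n = 3 and Σtᵢ = 6.98 + 3.72 + 1.64 = 12.34.
Posterior ∝ λ^4e^(−12λ) · λ^3e^(−12.34λ) = λ^7e^(−24.34λ), i.e. Gamma(8, 24.34).
Mode = (a−1)/b = 7/24.34 ≈ 0.2876.

λ̂_MAP = 0.2876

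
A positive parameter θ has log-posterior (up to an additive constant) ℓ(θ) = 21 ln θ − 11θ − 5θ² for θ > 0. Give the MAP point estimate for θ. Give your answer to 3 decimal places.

ℓ'(θ) = 21/θ − 11 − 10θ. Setting this to zero and multiplying by θ: 10θ² + 11θ − 21 = 0.
θ = (−11 + √(11² + 4·10·21)) / (2·10) = (−11 + √961) / 20 = (−11 + 31)/20 = 1.
ℓ''(θ) = −21/θ² − 10 < 0, confirming a maximum.

θ̂_MAP = 1.000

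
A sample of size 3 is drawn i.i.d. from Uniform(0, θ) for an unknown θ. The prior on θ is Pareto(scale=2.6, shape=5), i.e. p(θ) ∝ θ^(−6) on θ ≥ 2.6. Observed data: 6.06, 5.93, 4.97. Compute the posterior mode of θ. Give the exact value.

θ̂_MAP = 6.06

The Uniform(0, θ) likelihood is θ^(−n) for θ ≥ max(xᵢ), zero otherwise. Here max(xᵢ) = 6.06.
Posterior ∝ θ^(−6) · θ^(−3) = θ^(−9) on θ ≥ max(2.6, 6.06) = 6.06.
This density is strictly decreasing in θ, so the posterior mode lies at the lower boundary of the support.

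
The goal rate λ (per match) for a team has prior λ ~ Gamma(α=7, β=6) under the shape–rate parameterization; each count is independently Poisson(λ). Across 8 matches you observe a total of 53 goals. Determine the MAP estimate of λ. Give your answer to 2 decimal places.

λ̂_MAP = 4.21

Σxᵢ = 53, n = 8.
Posterior ∝ λ^6e^(−6λ) · λ^53e^(−8λ) = λ^59e^(−14λ), i.e. Gamma(shape=60, rate=14).
The mode of a Gamma(a, b) with a ≥ 1 (shape–rate) is (a−1)/b = 59/14 ≈ 4.21.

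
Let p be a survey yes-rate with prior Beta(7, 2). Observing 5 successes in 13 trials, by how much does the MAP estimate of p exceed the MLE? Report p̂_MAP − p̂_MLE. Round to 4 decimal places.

Posterior is Beta(12, 10); MAP = (12−1)/(22−2) = 11/20 ≈ 0.55000.
MLE ignores the prior: p̂_MLE = k/n = 5/13 ≈ 0.38462.
Difference = 11/20 − 5/13 = 43/260 ≈ 0.1654.

MAP − MLE = 0.1654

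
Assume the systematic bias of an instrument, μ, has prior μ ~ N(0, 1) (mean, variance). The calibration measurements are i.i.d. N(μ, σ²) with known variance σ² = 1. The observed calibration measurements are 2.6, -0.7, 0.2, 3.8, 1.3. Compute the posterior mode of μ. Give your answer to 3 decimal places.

n = 5; x̄ = (2.6 + (-0.7) + 0.2 + 3.8 + 1.3)/5 = 7.2/5 = 1.44.
For a Normal prior and Normal likelihood with known variance, the posterior is Normal; its mode equals its mean, the precision-weighted average.
Prior precision 1/σ₀² = 1/1 = 1; data precision n/σ² = 5/1 = 5.
μ̂ = (1·0 + 5·1.44) / (1 + 5) = 7.2/6 = 1.200.

μ̂_MAP = 1.200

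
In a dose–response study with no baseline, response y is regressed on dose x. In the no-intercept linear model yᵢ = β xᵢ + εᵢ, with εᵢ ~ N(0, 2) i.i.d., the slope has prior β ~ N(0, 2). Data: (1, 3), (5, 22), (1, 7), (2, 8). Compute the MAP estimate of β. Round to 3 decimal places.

β̂_MAP = 4.250

log p(β | y) = −Σ(yᵢ − βxᵢ)²/(2·2) − β²/(2·2) + const.
Setting the derivative to zero: Σxᵢ(yᵢ − βxᵢ)/2 − β/2 = 0, so β = Σxᵢyᵢ / (Σxᵢ² + σ²/τ²).
Σxᵢyᵢ = 1·3 + 5·22 + 1·7 + 2·8 = 136; Σxᵢ² = 31; σ²/τ² = 1.
β̂_MAP = 136 / (31 + 1) = 136/32 ≈ 4.250.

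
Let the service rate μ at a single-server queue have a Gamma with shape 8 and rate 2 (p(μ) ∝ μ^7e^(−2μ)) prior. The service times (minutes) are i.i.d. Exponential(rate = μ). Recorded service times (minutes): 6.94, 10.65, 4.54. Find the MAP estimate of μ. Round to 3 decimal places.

μ̂_MAP = 0.414

The Exponential(rate=μ) likelihood is ∝ μ^n e^(−μΣtᵢ). Here n = 3 and Σtᵢ = 6.94 + 10.65 + 4.54 = 22.13.
Posterior ∝ μ^7e^(−2μ) · μ^3e^(−22.13μ) = μ^10e^(−24.13μ), i.e. Gamma(11, 24.13).
Mode = (a−1)/b = 10/24.13 ≈ 0.414.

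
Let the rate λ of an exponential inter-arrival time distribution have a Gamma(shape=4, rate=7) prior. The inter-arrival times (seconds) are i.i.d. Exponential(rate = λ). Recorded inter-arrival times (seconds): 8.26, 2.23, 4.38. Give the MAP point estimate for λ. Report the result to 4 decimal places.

The Exponential(rate=λ) likelihood is ∝ λ^n e^(−λΣtᵢ). Here n = 3 and Σtᵢ = 8.26 + 2.23 + 4.38 = 14.87.
Posterior ∝ λ^3e^(−7λ) · λ^3e^(−14.87λ) = λ^6e^(−21.87λ), i.e. Gamma(7, 21.87).
Mode = (a−1)/b = 6/21.87 ≈ 0.2743.

λ̂_MAP = 0.2743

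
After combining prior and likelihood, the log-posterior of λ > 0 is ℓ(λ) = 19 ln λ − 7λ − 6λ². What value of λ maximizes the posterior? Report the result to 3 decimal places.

λ̂_MAP = 1.000

ℓ'(λ) = 19/λ − 7 − 12λ. Setting this to zero and multiplying by λ: 12λ² + 7λ − 19 = 0.
λ = (−7 + √(7² + 4·12·19)) / (2·12) = (−7 + √961) / 24 = (−7 + 31)/24 = 1.
ℓ''(λ) = −19/λ² − 12 < 0, confirming a maximum.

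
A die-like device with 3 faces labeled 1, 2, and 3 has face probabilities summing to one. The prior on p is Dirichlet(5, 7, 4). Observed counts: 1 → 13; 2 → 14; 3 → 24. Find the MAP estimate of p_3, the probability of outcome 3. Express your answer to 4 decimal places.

The posterior is Dirichlet(αᵢ + nᵢ) = Dirichlet(18, 21, 28).
For a Dirichlet(a₁,…,a_K) with all aᵢ > 1, the mode has j-th component (aⱼ − 1)/(Σaᵢ − K).
Here Σaᵢ = 67 and K = 3, so p_3 = (28 − 1)/(67 − 3) = 27/64 ≈ 0.4219.

MAP estimate: 0.4219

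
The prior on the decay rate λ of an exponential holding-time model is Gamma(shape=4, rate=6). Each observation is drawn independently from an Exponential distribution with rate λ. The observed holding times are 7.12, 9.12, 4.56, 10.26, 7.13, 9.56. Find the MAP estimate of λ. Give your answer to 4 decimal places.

The Exponential(rate=λ) likelihood is ∝ λ^n e^(−λΣtᵢ). Here n = 6 and Σtᵢ = 7.12 + 9.12 + 4.56 + 10.26 + 7.13 + 9.56 = 47.75.
Posterior ∝ λ^3e^(−6λ) · λ^6e^(−47.75λ) = λ^9e^(−53.75λ), i.e. Gamma(10, 53.75).
Mode = (a−1)/b = 9/53.75 ≈ 0.1674.

λ̂_MAP = 0.1674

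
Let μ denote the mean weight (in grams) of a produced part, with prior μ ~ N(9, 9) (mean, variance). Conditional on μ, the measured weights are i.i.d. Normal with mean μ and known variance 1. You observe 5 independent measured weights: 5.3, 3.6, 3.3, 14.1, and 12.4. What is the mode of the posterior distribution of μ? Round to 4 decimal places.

n = 5; x̄ = (5.3 + 3.6 + 3.3 + 14.1 + 12.4)/5 = 38.7/5 = 7.74.
For a Normal prior and Normal likelihood with known variance, the posterior is Normal; its mode equals its mean, the precision-weighted average.
Prior precision 1/σ₀² = 1/9; data precision n/σ² = 5/1 = 5.
μ̂ = ((1/9)·9 + 5·7.74) / (1/9 + 5) = 39.7/(46/9) = 3573/460 ≈ 7.7674.

μ̂_MAP = 7.7674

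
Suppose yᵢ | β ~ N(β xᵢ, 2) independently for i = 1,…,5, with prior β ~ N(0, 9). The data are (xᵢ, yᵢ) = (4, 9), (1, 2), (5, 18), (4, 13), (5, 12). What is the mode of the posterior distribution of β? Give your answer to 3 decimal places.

β̂_MAP = 2.884

log p(β | y) = −Σ(yᵢ − βxᵢ)²/(2·2) − β²/(2·9) + const.
Setting the derivative to zero: Σxᵢ(yᵢ − βxᵢ)/2 − β/9 = 0, so β = Σxᵢyᵢ / (Σxᵢ² + σ²/τ²).
Σxᵢyᵢ = 4·9 + 1·2 + 5·18 + 4·13 + 5·12 = 240; Σxᵢ² = 83; σ²/τ² = 2/9.
β̂_MAP = 240 / (83 + 2/9) = 240/(749/9) = 2160/749 ≈ 2.884.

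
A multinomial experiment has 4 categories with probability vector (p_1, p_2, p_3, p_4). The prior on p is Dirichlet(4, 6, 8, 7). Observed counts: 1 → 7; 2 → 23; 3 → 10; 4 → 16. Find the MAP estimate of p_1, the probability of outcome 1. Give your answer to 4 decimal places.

The posterior is Dirichlet(αᵢ + nᵢ) = Dirichlet(11, 29, 18, 23).
For a Dirichlet(a₁,…,a_K) with all aᵢ > 1, the mode has j-th component (aⱼ − 1)/(Σaᵢ − K).
Here Σaᵢ = 81 and K = 4, so p_1 = (11 − 1)/(81 − 4) = 10/77 ≈ 0.1299.

MAP estimate: 0.1299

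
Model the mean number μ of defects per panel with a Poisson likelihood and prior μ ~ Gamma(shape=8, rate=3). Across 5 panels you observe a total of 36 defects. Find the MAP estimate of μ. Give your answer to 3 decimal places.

Σxᵢ = 36, n = 5.
Posterior ∝ μ^7e^(−3μ) · μ^36e^(−5μ) = μ^43e^(−8μ), i.e. Gamma(shape=44, rate=8).
The mode of a Gamma(a, b) with a ≥ 1 (shape–rate) is (a−1)/b = 43/8 ≈ 5.375.

μ̂_MAP = 5.375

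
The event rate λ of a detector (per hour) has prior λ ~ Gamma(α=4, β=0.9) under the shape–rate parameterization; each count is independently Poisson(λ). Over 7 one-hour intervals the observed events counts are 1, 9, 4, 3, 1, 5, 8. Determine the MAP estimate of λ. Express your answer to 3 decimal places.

λ̂_MAP = 4.304

Σxᵢ = 1+9+4+3+1+5+8 = 31, with n = 7.
Posterior ∝ λ^3e^(−0.9λ) · λ^31e^(−7λ) = λ^34e^(−7.9λ), i.e. Gamma(shape=35, rate=7.9).
The mode of a Gamma(a, b) with a ≥ 1 (shape–rate) is (a−1)/b = 34/7.9 ≈ 4.304.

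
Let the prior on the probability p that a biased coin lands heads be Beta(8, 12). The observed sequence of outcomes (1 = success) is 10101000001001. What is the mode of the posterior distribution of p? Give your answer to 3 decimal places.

p̂_MAP = 0.375

Prior: Beta(8, 12).
Data: 5 successes in 14 trials (from the sequence). The binomial likelihood contributes p^5(1−p)^9, so the posterior is Beta(8+5, 12+9) = Beta(13, 21).
For Beta(a, b) with a, b > 1 the mode is (a−1)/(a+b−2) = 12/32 ≈ 0.375.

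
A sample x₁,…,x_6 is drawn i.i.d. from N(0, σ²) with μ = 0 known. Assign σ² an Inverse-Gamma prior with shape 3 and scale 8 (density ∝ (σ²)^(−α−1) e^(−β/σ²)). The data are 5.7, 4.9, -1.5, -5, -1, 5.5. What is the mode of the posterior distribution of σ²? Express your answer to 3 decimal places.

Sum of squared deviations about the known mean: SS = (5.7−0)² + (4.9−0)² + (-1.5−0)² + (-5−0)² + (-1−0)² + (5.5−0)² = 115.
The Normal likelihood contributes (σ²)^(−n/2) exp(−SS/(2σ²)), so the posterior is Inverse-Gamma(α + n/2, β + SS/2) = Inverse-Gamma(6, 65.5).
The mode of Inverse-Gamma(a, b) is b/(a+1) = 65.5/7 ≈ 9.357.

σ̂²_MAP = 9.357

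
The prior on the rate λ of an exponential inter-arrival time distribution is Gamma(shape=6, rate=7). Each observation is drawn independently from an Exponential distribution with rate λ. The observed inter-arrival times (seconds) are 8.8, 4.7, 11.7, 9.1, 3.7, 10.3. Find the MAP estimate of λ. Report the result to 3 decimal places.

The Exponential(rate=λ) likelihood is ∝ λ^n e^(−λΣtᵢ). Here n = 6 and Σtᵢ = 8.8 + 4.7 + 11.7 + 9.1 + 3.7 + 10.3 = 48.3.
Posterior ∝ λ^5e^(−7λ) · λ^6e^(−48.3λ) = λ^11e^(−55.3λ), i.e. Gamma(12, 55.3).
Mode = (a−1)/b = 11/55.3 ≈ 0.199.

λ̂_MAP = 0.199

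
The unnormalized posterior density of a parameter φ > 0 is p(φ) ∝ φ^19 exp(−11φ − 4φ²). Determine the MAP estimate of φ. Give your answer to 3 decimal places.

φ̂_MAP = 1.000

ℓ'(φ) = 19/φ − 11 − 8φ. Setting this to zero and multiplying by φ: 8φ² + 11φ − 19 = 0.
φ = (−11 + √(11² + 4·8·19)) / (2·8) = (−11 + √729) / 16 = (−11 + 27)/16 = 1.
ℓ''(φ) = −19/φ² − 8 < 0, confirming a maximum.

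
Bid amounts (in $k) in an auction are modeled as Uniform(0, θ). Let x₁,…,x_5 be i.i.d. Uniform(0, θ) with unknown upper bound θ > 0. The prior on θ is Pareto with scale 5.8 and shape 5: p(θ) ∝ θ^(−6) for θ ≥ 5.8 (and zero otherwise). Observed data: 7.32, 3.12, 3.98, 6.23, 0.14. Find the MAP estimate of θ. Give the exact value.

The Uniform(0, θ) likelihood is θ^(−n) for θ ≥ max(xᵢ), zero otherwise. Here max(xᵢ) = 7.32.
Posterior ∝ θ^(−6) · θ^(−5) = θ^(−11) on θ ≥ max(5.8, 7.32) = 7.32.
This density is strictly decreasing in θ, so the posterior mode lies at the lower boundary of the support.

θ̂_MAP = 7.32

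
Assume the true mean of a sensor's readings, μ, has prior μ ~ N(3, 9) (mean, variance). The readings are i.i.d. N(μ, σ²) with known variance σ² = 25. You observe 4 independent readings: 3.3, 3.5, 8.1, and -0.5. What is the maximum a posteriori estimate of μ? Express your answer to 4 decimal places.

μ̂_MAP = 3.3541

n = 4; x̄ = (3.3 + 3.5 + 8.1 + (-0.5))/4 = 14.4/4 = 3.6.
For a Normal prior and Normal likelihood with known variance, the posterior is Normal; its mode equals its mean, the precision-weighted average.
Prior precision 1/σ₀² = 1/9; data precision n/σ² = 4/25 = 0.16.
μ̂ = ((1/9)·3 + 0.16·3.6) / (1/9 + 0.16) = (341/375)/(61/225) = 1023/305 ≈ 3.3541.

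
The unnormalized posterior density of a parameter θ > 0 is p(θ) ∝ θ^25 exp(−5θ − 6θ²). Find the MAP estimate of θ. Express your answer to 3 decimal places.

ℓ'(θ) = 25/θ − 5 − 12θ. Setting this to zero and multiplying by θ: 12θ² + 5θ − 25 = 0.
θ = (−5 + √(5² + 4·12·25)) / (2·12) = (−5 + √1225) / 24 = (−5 + 35)/24 = 5/4.
ℓ''(θ) = −25/θ² − 12 < 0, confirming a maximum.

θ̂_MAP = 1.250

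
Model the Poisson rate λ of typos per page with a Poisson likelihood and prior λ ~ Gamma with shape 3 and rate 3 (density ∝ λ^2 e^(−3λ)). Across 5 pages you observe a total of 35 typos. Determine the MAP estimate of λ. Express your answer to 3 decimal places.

Σxᵢ = 35, n = 5.
Posterior ∝ λ^2e^(−3λ) · λ^35e^(−5λ) = λ^37e^(−8λ), i.e. Gamma(shape=38, rate=8).
The mode of a Gamma(a, b) with a ≥ 1 (shape–rate) is (a−1)/b = 37/8 ≈ 4.625.

λ̂_MAP = 4.625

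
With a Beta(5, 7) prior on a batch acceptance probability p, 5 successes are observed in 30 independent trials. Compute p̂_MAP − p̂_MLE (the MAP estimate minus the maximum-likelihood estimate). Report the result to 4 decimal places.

MAP − MLE = 0.0583

Posterior is Beta(10, 32); MAP = (10−1)/(42−2) = 9/40 ≈ 0.22500.
MLE ignores the prior: p̂_MLE = k/n = 5/30 ≈ 0.16667.
Difference = 9/40 − 5/30 = 7/120 ≈ 0.0583.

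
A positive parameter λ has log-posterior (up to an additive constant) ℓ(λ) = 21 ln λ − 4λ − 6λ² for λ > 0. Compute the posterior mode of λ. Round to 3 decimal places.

λ̂_MAP = 1.167

ℓ'(λ) = 21/λ − 4 − 12λ. Setting this to zero and multiplying by λ: 12λ² + 4λ − 21 = 0.
λ = (−4 + √(4² + 4·12·21)) / (2·12) = (−4 + √1024) / 24 = (−4 + 32)/24 = 7/6.
ℓ''(λ) = −21/λ² − 12 < 0, confirming a maximum.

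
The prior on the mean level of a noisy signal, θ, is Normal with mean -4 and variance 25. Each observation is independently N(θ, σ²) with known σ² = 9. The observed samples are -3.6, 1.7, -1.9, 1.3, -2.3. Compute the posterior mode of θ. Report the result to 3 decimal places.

n = 5; x̄ = ((-3.6) + 1.7 + (-1.9) + 1.3 + (-2.3))/5 = -4.8/5 = -0.96.
For a Normal prior and Normal likelihood with known variance, the posterior is Normal; its mode equals its mean, the precision-weighted average.
Prior precision 1/σ₀² = 1/25 = 0.04; data precision n/σ² = 5/9.
θ̂ = (0.04·(-4) + (5/9)·(-0.96)) / (0.04 + 5/9) = (-52/75)/(134/225) = -78/67 ≈ -1.164.

θ̂_MAP = -1.164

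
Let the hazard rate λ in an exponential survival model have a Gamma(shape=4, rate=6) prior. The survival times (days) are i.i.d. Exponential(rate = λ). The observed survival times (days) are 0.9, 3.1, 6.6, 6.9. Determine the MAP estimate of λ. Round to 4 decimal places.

The Exponential(rate=λ) likelihood is ∝ λ^n e^(−λΣtᵢ). Here n = 4 and Σtᵢ = 0.9 + 3.1 + 6.6 + 6.9 = 17.5.
Posterior ∝ λ^3e^(−6λ) · λ^4e^(−17.5λ) = λ^7e^(−23.5λ), i.e. Gamma(8, 23.5).
Mode = (a−1)/b = 7/23.5 ≈ 0.2979.

λ̂_MAP = 0.2979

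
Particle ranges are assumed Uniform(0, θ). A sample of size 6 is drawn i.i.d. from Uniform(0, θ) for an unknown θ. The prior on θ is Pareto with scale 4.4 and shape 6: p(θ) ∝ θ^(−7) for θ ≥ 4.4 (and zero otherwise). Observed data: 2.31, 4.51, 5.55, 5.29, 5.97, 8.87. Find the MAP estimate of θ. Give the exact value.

θ̂_MAP = 8.87

The Uniform(0, θ) likelihood is θ^(−n) for θ ≥ max(xᵢ), zero otherwise. Here max(xᵢ) = 8.87.
Posterior ∝ θ^(−7) · θ^(−6) = θ^(−13) on θ ≥ max(4.4, 8.87) = 8.87.
This density is strictly decreasing in θ, so the posterior mode lies at the lower boundary of the support.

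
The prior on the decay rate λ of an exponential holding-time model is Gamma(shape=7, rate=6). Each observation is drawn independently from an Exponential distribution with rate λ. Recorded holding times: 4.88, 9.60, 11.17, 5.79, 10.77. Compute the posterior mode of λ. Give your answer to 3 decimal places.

The Exponential(rate=λ) likelihood is ∝ λ^n e^(−λΣtᵢ). Here n = 5 and Σtᵢ = 4.88 + 9.60 + 11.17 + 5.79 + 10.77 = 42.21.
Posterior ∝ λ^6e^(−6λ) · λ^5e^(−42.21λ) = λ^11e^(−48.21λ), i.e. Gamma(12, 48.21).
Mode = (a−1)/b = 11/48.21 ≈ 0.228.

λ̂_MAP = 0.228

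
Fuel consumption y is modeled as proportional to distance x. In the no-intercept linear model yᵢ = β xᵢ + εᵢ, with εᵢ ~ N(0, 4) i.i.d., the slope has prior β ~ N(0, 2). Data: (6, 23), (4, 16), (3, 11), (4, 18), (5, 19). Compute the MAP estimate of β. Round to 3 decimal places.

log p(β | y) = −Σ(yᵢ − βxᵢ)²/(2·4) − β²/(2·2) + const.
Setting the derivative to zero: Σxᵢ(yᵢ − βxᵢ)/4 − β/2 = 0, so β = Σxᵢyᵢ / (Σxᵢ² + σ²/τ²).
Σxᵢyᵢ = 6·23 + 4·16 + 3·11 + 4·18 + 5·19 = 402; Σxᵢ² = 102; σ²/τ² = 2.
β̂_MAP = 402 / (102 + 2) = 402/104 ≈ 3.865.

β̂_MAP = 3.865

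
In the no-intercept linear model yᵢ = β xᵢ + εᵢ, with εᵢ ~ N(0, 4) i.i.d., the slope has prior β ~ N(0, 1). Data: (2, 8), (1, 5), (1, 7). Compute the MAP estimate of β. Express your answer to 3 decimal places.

β̂_MAP = 2.800

log p(β | y) = −Σ(yᵢ − βxᵢ)²/(2·4) − β²/(2·1) + const.
Setting the derivative to zero: Σxᵢ(yᵢ − βxᵢ)/4 − β/1 = 0, so β = Σxᵢyᵢ / (Σxᵢ² + σ²/τ²).
Σxᵢyᵢ = 2·8 + 1·5 + 1·7 = 28; Σxᵢ² = 6; σ²/τ² = 4.
β̂_MAP = 28 / (6 + 4) = 28/10 ≈ 2.800.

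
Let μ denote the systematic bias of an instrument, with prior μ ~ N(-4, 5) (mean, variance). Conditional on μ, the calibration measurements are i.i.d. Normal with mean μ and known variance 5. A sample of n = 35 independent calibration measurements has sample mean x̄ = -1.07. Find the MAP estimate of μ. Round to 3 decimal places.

μ̂_MAP = -1.151

n = 35, x̄ = -1.07.
For a Normal prior and Normal likelihood with known variance, the posterior is Normal; its mode equals its mean, the precision-weighted average.
Prior precision 1/σ₀² = 1/5 = 0.2; data precision n/σ² = 35/5 = 7.
μ̂ = (0.2·(-4) + 7·(-1.07)) / (0.2 + 7) = (-8.29)/7.2 = -829/720 ≈ -1.151.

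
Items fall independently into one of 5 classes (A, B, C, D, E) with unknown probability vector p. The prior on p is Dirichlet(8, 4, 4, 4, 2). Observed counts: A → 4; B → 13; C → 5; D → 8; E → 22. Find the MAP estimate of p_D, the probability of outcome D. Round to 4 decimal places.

The posterior is Dirichlet(αᵢ + nᵢ) = Dirichlet(12, 17, 9, 12, 24).
For a Dirichlet(a₁,…,a_K) with all aᵢ > 1, the mode has j-th component (aⱼ − 1)/(Σaᵢ − K).
Here Σaᵢ = 74 and K = 5, so p_D = (12 − 1)/(74 − 5) = 11/69 ≈ 0.1594.

MAP estimate of p_D = 0.1594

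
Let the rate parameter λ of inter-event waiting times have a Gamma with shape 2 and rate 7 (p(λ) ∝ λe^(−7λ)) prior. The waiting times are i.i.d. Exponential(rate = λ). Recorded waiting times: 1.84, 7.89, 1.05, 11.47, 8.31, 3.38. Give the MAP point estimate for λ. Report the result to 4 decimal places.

λ̂_MAP = 0.1710

The Exponential(rate=λ) likelihood is ∝ λ^n e^(−λΣtᵢ). Here n = 6 and Σtᵢ = 1.84 + 7.89 + 1.05 + 11.47 + 8.31 + 3.38 = 33.94.
Posterior ∝ λe^(−7λ) · λ^6e^(−33.94λ) = λ^7e^(−40.94λ), i.e. Gamma(8, 40.94).
Mode = (a−1)/b = 7/40.94 ≈ 0.1710.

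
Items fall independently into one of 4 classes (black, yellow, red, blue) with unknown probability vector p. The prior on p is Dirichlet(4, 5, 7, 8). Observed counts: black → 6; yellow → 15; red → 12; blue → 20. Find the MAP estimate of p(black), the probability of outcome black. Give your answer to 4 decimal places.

MAP estimate of p(black) = 0.1233

The posterior is Dirichlet(αᵢ + nᵢ) = Dirichlet(10, 20, 19, 28).
For a Dirichlet(a₁,…,a_K) with all aᵢ > 1, the mode has j-th component (aⱼ − 1)/(Σaᵢ − K).
Here Σaᵢ = 77 and K = 4, so p(black) = (10 − 1)/(77 − 4) = 9/73 ≈ 0.1233.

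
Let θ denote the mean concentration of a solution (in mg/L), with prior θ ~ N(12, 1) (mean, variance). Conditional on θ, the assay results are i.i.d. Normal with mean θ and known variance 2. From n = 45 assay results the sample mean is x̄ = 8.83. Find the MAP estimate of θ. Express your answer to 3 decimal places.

n = 45, x̄ = 8.83.
For a Normal prior and Normal likelihood with known variance, the posterior is Normal; its mode equals its mean, the precision-weighted average.
Prior precision 1/σ₀² = 1/1 = 1; data precision n/σ² = 45/2 = 22.5.
θ̂ = (1·12 + 22.5·8.83) / (1 + 22.5) = 210.675/23.5 = 8427/940 ≈ 8.965.

θ̂_MAP = 8.965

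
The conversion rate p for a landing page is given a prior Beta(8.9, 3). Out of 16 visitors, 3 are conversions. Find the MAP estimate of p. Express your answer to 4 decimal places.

Prior: Beta(8.9, 3).
Data: 3 successes in 16 trials. The binomial likelihood contributes p^3(1−p)^13, so the posterior is Beta(8.9+3, 3+13) = Beta(11.9, 16).
For Beta(a, b) with a, b > 1 the mode is (a−1)/(a+b−2) = 10.9/25.9 ≈ 0.4208.

p̂_MAP = 0.4208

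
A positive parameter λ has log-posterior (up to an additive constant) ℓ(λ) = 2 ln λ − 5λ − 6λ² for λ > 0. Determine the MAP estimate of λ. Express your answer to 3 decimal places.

ℓ'(λ) = 2/λ − 5 − 12λ. Setting this to zero and multiplying by λ: 12λ² + 5λ − 2 = 0.
λ = (−5 + √(5² + 4·12·2)) / (2·12) = (−5 + √121) / 24 = (−5 + 11)/24 = 1/4.
ℓ''(λ) = −2/λ² − 12 < 0, confirming a maximum.

λ̂_MAP = 0.250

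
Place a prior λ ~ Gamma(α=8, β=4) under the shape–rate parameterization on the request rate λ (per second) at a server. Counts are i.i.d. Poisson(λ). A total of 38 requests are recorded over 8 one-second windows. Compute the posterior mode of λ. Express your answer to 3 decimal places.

Σxᵢ = 38, n = 8.
Posterior ∝ λ^7e^(−4λ) · λ^38e^(−8λ) = λ^45e^(−12λ), i.e. Gamma(shape=46, rate=12).
The mode of a Gamma(a, b) with a ≥ 1 (shape–rate) is (a−1)/b = 45/12 ≈ 3.750.

λ̂_MAP = 3.750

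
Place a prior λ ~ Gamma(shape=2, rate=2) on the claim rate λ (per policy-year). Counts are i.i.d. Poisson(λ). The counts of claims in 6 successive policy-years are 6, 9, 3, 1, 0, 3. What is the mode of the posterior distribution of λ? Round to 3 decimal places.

λ̂_MAP = 2.875

Σxᵢ = 6+9+3+1+0+3 = 22, with n = 6.
Posterior ∝ λe^(−2λ) · λ^22e^(−6λ) = λ^23e^(−8λ), i.e. Gamma(shape=24, rate=8).
The mode of a Gamma(a, b) with a ≥ 1 (shape–rate) is (a−1)/b = 23/8 ≈ 2.875.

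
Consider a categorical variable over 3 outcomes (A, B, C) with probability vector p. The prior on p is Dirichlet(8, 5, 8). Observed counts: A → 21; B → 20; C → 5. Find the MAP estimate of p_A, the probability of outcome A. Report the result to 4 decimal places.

MAP estimate of p_A = 0.4375

The posterior is Dirichlet(αᵢ + nᵢ) = Dirichlet(29, 25, 13).
For a Dirichlet(a₁,…,a_K) with all aᵢ > 1, the mode has j-th component (aⱼ − 1)/(Σaᵢ − K).
Here Σaᵢ = 67 and K = 3, so p_A = (29 − 1)/(67 − 3) = 28/64 ≈ 0.4375.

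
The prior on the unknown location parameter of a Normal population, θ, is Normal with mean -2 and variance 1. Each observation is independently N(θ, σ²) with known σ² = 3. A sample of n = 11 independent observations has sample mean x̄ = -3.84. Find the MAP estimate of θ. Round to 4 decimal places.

n = 11, x̄ = -3.84.
For a Normal prior and Normal likelihood with known variance, the posterior is Normal; its mode equals its mean, the precision-weighted average.
Prior precision 1/σ₀² = 1/1 = 1; data precision n/σ² = 11/3.
θ̂ = (1·(-2) + (11/3)·(-3.84)) / (1 + 11/3) = (-16.08)/(14/3) = -603/175 ≈ -3.4457.

θ̂_MAP = -3.4457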